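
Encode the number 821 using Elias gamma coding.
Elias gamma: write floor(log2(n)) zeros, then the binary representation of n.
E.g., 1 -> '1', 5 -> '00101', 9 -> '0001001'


num_bits = floor(log2(821)) + 1 = 10
leading_zeros = num_bits - 1 = 9
binary(821) = 1100110101

Elias gamma(821) = '000000000' + '1100110101' = 0000000001100110101 (19 bits)


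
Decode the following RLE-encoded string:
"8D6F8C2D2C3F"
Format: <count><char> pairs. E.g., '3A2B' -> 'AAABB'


Expanding each <count><char> pair:
  8D -> 'DDDDDDDD'
  6F -> 'FFFFFF'
  8C -> 'CCCCCCCC'
  2D -> 'DD'
  2C -> 'CC'
  3F -> 'FFF'

Decoded = DDDDDDDDFFFFFFCCCCCCCCDDCCFFF


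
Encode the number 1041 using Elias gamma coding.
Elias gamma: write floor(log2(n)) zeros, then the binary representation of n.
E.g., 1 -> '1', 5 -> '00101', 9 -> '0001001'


num_bits = floor(log2(1041)) + 1 = 11
leading_zeros = num_bits - 1 = 10
binary(1041) = 10000010001

Elias gamma(1041) = '0000000000' + '10000010001' = 000000000010000010001 (21 bits)


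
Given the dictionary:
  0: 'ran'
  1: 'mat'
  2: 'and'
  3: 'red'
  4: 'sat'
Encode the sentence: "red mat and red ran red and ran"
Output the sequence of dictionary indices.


Look up each word in the dictionary:
  'red' -> 3
  'mat' -> 1
  'and' -> 2
  'red' -> 3
  'ran' -> 0
  'red' -> 3
  'and' -> 2
  'ran' -> 0

Encoded: [3, 1, 2, 3, 0, 3, 2, 0]


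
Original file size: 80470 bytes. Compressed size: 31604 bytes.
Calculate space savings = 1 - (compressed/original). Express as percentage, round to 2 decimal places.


ratio = compressed/original = 31604/80470 = 0.392743
savings = 1 - ratio = 1 - 0.392743 = 0.607257
as a percentage: 0.607257 * 100 = 60.73%

Space savings = 1 - 31604/80470 = 60.73%


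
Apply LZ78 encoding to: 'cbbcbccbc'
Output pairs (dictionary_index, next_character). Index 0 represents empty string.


LZ78 encoding steps:
Dictionary: {0: ''}
Step 1: w='' (idx 0), next='c' -> output (0, 'c'), add 'c' as idx 1
Step 2: w='' (idx 0), next='b' -> output (0, 'b'), add 'b' as idx 2
Step 3: w='b' (idx 2), next='c' -> output (2, 'c'), add 'bc' as idx 3
Step 4: w='bc' (idx 3), next='c' -> output (3, 'c'), add 'bcc' as idx 4
Step 5: w='bc' (idx 3), end of input -> output (3, '')


Encoded: [(0, 'c'), (0, 'b'), (2, 'c'), (3, 'c'), (3, '')]


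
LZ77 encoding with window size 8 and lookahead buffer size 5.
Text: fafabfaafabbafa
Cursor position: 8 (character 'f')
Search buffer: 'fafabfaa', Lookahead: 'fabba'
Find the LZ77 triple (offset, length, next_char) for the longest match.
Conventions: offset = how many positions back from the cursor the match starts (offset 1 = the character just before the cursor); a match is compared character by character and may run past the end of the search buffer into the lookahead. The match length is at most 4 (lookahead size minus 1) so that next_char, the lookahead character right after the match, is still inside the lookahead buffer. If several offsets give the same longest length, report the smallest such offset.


Try each offset into the search buffer:
  offset=1 (pos 7, char 'a'): match length 0
  offset=2 (pos 6, char 'a'): match length 0
  offset=3 (pos 5, char 'f'): match length 2
  offset=4 (pos 4, char 'b'): match length 0
  offset=5 (pos 3, char 'a'): match length 0
  offset=6 (pos 2, char 'f'): match length 3
  offset=7 (pos 1, char 'a'): match length 0
  offset=8 (pos 0, char 'f'): match length 2
Longest match has length 3 at offset 6.
next_char = character at position 8 + 3 = 11 -> 'b'

Best match: offset=6, length=3 (matching 'fab' starting at position 2)
LZ77 triple: (6, 3, 'b')


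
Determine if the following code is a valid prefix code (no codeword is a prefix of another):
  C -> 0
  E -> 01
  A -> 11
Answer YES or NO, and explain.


Checking each pair (does one codeword prefix another?):
  C='0' vs E='01': prefix -- VIOLATION

NO -- this is NOT a valid prefix code. C (0) is a prefix of E (01).


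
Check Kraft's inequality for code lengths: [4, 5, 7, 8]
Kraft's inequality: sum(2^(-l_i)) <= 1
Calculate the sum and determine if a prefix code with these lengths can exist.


Sum = 2^(-4) + 2^(-5) + 2^(-7) + 2^(-8)
    = 0.0625 + 0.03125 + 0.0078125 + 0.00390625
    = 27/256 = 0.10546875
Since 0.10546875 <= 1, Kraft's inequality IS satisfied.
A prefix code with these lengths CAN exist.

Kraft sum = 0.10546875. Satisfied.


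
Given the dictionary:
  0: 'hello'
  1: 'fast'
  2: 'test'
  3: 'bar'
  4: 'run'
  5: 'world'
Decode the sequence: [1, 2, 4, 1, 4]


Look up each index in the dictionary:
  1 -> 'fast'
  2 -> 'test'
  4 -> 'run'
  1 -> 'fast'
  4 -> 'run'

Decoded: "fast test run fast run"


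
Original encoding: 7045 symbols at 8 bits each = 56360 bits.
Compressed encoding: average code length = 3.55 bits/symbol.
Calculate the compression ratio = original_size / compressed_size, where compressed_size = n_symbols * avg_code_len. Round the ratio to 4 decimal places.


original_size = n_symbols * orig_bits = 7045 * 8 = 56360 bits
compressed_size = n_symbols * avg_code_len = 7045 * 3.55 = 25009.75 bits
ratio = original_size / compressed_size = 56360 / 25009.75 = 2.2535

Compression ratio = 2.2535


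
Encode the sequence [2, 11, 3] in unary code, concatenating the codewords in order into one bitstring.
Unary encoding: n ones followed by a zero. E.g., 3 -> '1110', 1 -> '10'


Encode each number as n ones followed by a terminating 0:
  2 -> 110 (3 bits)
  11 -> 111111111110 (12 bits)
  3 -> 1110 (4 bits)
Total length = 3 + 12 + 4 = 19 bits.

Unary([2, 11, 3]) = 1101111111111101110 (19 bits)


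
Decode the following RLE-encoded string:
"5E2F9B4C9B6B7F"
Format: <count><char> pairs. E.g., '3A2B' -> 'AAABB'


Expanding each <count><char> pair:
  5E -> 'EEEEE'
  2F -> 'FF'
  9B -> 'BBBBBBBBB'
  4C -> 'CCCC'
  9B -> 'BBBBBBBBB'
  6B -> 'BBBBBB'
  7F -> 'FFFFFFF'

Decoded = EEEEEFFBBBBBBBBBCCCCBBBBBBBBBBBBBBBFFFFFFF


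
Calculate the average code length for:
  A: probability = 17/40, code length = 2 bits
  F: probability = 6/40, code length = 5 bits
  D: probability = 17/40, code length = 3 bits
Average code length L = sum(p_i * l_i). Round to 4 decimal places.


Weighted contributions p_i * l_i:
  A: (17/40) * 2 = 34/40
  F: (6/40) * 5 = 30/40
  D: (17/40) * 3 = 51/40
Sum = (34 + 30 + 51)/40 = 115/40

L = 115/40 = 2.8750 bits/symbol


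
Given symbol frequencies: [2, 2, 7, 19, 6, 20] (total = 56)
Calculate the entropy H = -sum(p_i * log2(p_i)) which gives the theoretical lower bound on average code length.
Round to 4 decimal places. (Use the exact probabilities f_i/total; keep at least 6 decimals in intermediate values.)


Per-symbol terms -p_i * log2(p_i) with p_i = f_i/56:
  p = 2/56 = 0.035714: log2(p) = -4.807355, -p*log2(p) = 0.171691
  p = 2/56 = 0.035714: log2(p) = -4.807355, -p*log2(p) = 0.171691
  p = 7/56 = 0.125000: log2(p) = -3.000000, -p*log2(p) = 0.375000
  p = 19/56 = 0.339286: log2(p) = -1.559427, -p*log2(p) = 0.529091
  p = 6/56 = 0.107143: log2(p) = -3.222392, -p*log2(p) = 0.345256
  p = 20/56 = 0.357143: log2(p) = -1.485427, -p*log2(p) = 0.530510
H = 0.171691 + 0.171691 + 0.375000 + 0.529091 + 0.345256 + 0.530510 = 2.123239

H = 2.1232 bits/symbol


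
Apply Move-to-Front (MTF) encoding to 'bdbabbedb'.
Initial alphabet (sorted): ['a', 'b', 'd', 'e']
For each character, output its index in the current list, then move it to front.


MTF encoding:
'b': index 1 in ['a', 'b', 'd', 'e'] -> ['b', 'a', 'd', 'e']
'd': index 2 in ['b', 'a', 'd', 'e'] -> ['d', 'b', 'a', 'e']
'b': index 1 in ['d', 'b', 'a', 'e'] -> ['b', 'd', 'a', 'e']
'a': index 2 in ['b', 'd', 'a', 'e'] -> ['a', 'b', 'd', 'e']
'b': index 1 in ['a', 'b', 'd', 'e'] -> ['b', 'a', 'd', 'e']
'b': index 0 in ['b', 'a', 'd', 'e'] -> ['b', 'a', 'd', 'e']
'e': index 3 in ['b', 'a', 'd', 'e'] -> ['e', 'b', 'a', 'd']
'd': index 3 in ['e', 'b', 'a', 'd'] -> ['d', 'e', 'b', 'a']
'b': index 2 in ['d', 'e', 'b', 'a'] -> ['b', 'd', 'e', 'a']


Output: [1, 2, 1, 2, 1, 0, 3, 3, 2]


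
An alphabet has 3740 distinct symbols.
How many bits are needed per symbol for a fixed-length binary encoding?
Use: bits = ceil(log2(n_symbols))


log2(3740) = 11.8688
Bracket: 2^11 = 2048 < 3740 <= 2^12 = 4096
So ceil(log2(3740)) = 12

bits = ceil(log2(3740)) = ceil(11.8688) = 12 bits


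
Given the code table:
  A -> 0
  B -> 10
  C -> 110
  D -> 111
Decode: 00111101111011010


Decoding:
0 -> A
0 -> A
111 -> D
10 -> B
111 -> D
10 -> B
110 -> C
10 -> B


Result: AADBDBCB


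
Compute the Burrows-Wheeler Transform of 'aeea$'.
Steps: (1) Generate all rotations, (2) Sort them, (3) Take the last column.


Rotations (sorted):
  0: $aeea -> last char: a
  1: a$aee -> last char: e
  2: aeea$ -> last char: $
  3: ea$ae -> last char: e
  4: eea$a -> last char: a


BWT = ae$ea


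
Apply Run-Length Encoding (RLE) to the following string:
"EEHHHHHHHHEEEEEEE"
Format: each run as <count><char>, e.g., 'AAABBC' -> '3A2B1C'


Scanning runs left to right:
  i=0: run of 'E' x 2 -> '2E'
  i=2: run of 'H' x 8 -> '8H'
  i=10: run of 'E' x 7 -> '7E'

RLE = 2E8H7E


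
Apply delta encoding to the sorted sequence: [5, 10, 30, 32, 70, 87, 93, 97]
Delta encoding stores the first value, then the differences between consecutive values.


First value: 5
Deltas:
  10 - 5 = 5
  30 - 10 = 20
  32 - 30 = 2
  70 - 32 = 38
  87 - 70 = 17
  93 - 87 = 6
  97 - 93 = 4


Delta encoded: [5, 5, 20, 2, 38, 17, 6, 4]


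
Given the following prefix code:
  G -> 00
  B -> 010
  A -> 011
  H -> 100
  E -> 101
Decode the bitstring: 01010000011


Decoding step by step:
Bits 010 -> B
Bits 100 -> H
Bits 00 -> G
Bits 011 -> A


Decoded message: BHGA


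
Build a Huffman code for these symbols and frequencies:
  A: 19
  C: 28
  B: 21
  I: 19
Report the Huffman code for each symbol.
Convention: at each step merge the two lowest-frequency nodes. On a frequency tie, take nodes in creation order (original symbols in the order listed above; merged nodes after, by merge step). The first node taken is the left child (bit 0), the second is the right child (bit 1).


Huffman tree construction:
Step 1: Merge A(19) + I(19) = 38
Step 2: Merge B(21) + C(28) = 49
Step 3: Merge (A+I)(38) + (B+C)(49) = 87
Read each symbol's code off the tree from the root (left child = 0, right child = 1).

Codes:
  A: 00 (length 2)
  C: 11 (length 2)
  B: 10 (length 2)
  I: 01 (length 2)
Average code length: 174/87 = 2.0000 bits/symbol


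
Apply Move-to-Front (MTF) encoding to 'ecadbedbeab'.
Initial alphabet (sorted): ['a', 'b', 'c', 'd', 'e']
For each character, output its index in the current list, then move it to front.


MTF encoding:
'e': index 4 in ['a', 'b', 'c', 'd', 'e'] -> ['e', 'a', 'b', 'c', 'd']
'c': index 3 in ['e', 'a', 'b', 'c', 'd'] -> ['c', 'e', 'a', 'b', 'd']
'a': index 2 in ['c', 'e', 'a', 'b', 'd'] -> ['a', 'c', 'e', 'b', 'd']
'd': index 4 in ['a', 'c', 'e', 'b', 'd'] -> ['d', 'a', 'c', 'e', 'b']
'b': index 4 in ['d', 'a', 'c', 'e', 'b'] -> ['b', 'd', 'a', 'c', 'e']
'e': index 4 in ['b', 'd', 'a', 'c', 'e'] -> ['e', 'b', 'd', 'a', 'c']
'd': index 2 in ['e', 'b', 'd', 'a', 'c'] -> ['d', 'e', 'b', 'a', 'c']
'b': index 2 in ['d', 'e', 'b', 'a', 'c'] -> ['b', 'd', 'e', 'a', 'c']
'e': index 2 in ['b', 'd', 'e', 'a', 'c'] -> ['e', 'b', 'd', 'a', 'c']
'a': index 3 in ['e', 'b', 'd', 'a', 'c'] -> ['a', 'e', 'b', 'd', 'c']
'b': index 2 in ['a', 'e', 'b', 'd', 'c'] -> ['b', 'a', 'e', 'd', 'c']


Output: [4, 3, 2, 4, 4, 4, 2, 2, 2, 3, 2]


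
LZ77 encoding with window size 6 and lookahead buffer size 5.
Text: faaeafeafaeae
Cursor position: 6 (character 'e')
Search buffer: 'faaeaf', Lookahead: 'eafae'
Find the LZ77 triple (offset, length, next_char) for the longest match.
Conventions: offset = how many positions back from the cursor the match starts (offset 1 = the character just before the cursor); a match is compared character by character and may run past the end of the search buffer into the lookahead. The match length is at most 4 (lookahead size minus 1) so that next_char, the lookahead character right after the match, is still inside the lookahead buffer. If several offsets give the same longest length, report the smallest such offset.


Try each offset into the search buffer:
  offset=1 (pos 5, char 'f'): match length 0
  offset=2 (pos 4, char 'a'): match length 0
  offset=3 (pos 3, char 'e'): match length 3
  offset=4 (pos 2, char 'a'): match length 0
  offset=5 (pos 1, char 'a'): match length 0
  offset=6 (pos 0, char 'f'): match length 0
Longest match has length 3 at offset 3.
next_char = character at position 6 + 3 = 9 -> 'a'

Best match: offset=3, length=3 (matching 'eaf' starting at position 3)
LZ77 triple: (3, 3, 'a')


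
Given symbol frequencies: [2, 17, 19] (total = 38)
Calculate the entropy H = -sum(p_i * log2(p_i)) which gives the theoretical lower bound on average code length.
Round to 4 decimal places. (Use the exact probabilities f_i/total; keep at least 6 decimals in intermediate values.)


Per-symbol terms -p_i * log2(p_i) with p_i = f_i/38:
  p = 2/38 = 0.052632: log2(p) = -4.247928, -p*log2(p) = 0.223575
  p = 17/38 = 0.447368: log2(p) = -1.160465, -p*log2(p) = 0.519155
  p = 19/38 = 0.500000: log2(p) = -1.000000, -p*log2(p) = 0.500000
H = 0.223575 + 0.519155 + 0.500000 = 1.242730

H = 1.2427 bits/symbol


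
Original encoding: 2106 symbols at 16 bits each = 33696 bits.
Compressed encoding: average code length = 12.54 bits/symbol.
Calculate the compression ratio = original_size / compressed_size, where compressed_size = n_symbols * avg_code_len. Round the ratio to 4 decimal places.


original_size = n_symbols * orig_bits = 2106 * 16 = 33696 bits
compressed_size = n_symbols * avg_code_len = 2106 * 12.54 = 26409.24 bits
ratio = original_size / compressed_size = 33696 / 26409.24 = 1.2759

Compression ratio = 1.2759


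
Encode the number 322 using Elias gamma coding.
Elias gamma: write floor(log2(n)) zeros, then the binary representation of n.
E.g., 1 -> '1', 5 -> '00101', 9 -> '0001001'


num_bits = floor(log2(322)) + 1 = 9
leading_zeros = num_bits - 1 = 8
binary(322) = 101000010

Elias gamma(322) = '00000000' + '101000010' = 00000000101000010 (17 bits)


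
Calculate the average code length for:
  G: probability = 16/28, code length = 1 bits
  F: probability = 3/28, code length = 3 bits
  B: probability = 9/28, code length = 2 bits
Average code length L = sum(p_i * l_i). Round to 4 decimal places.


Weighted contributions p_i * l_i:
  G: (16/28) * 1 = 16/28
  F: (3/28) * 3 = 9/28
  B: (9/28) * 2 = 18/28
Sum = (16 + 9 + 18)/28 = 43/28

L = 43/28 = 1.5357 bits/symbol


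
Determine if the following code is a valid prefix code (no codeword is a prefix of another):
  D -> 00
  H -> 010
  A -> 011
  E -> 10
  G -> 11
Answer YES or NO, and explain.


Checking each pair (does one codeword prefix another?):
  D='00' vs H='010': no prefix
  D='00' vs A='011': no prefix
  D='00' vs E='10': no prefix
  D='00' vs G='11': no prefix
  H='010' vs D='00': no prefix
  H='010' vs A='011': no prefix
  H='010' vs E='10': no prefix
  H='010' vs G='11': no prefix
  A='011' vs D='00': no prefix
  A='011' vs H='010': no prefix
  A='011' vs E='10': no prefix
  A='011' vs G='11': no prefix
  E='10' vs D='00': no prefix
  E='10' vs H='010': no prefix
  E='10' vs A='011': no prefix
  E='10' vs G='11': no prefix
  G='11' vs D='00': no prefix
  G='11' vs H='010': no prefix
  G='11' vs A='011': no prefix
  G='11' vs E='10': no prefix
No violation found over all pairs.

YES -- this is a valid prefix code. No codeword is a prefix of any other codeword.


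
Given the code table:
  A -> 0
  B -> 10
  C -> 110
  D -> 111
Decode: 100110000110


Decoding:
10 -> B
0 -> A
110 -> C
0 -> A
0 -> A
0 -> A
110 -> C


Result: BACAAAC


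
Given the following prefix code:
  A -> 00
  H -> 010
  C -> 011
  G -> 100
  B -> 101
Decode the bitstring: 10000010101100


Decoding step by step:
Bits 100 -> G
Bits 00 -> A
Bits 010 -> H
Bits 101 -> B
Bits 100 -> G


Decoded message: GAHBG


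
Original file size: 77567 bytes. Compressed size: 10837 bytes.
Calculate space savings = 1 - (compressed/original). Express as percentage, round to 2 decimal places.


ratio = compressed/original = 10837/77567 = 0.139711
savings = 1 - ratio = 1 - 0.139711 = 0.860289
as a percentage: 0.860289 * 100 = 86.03%

Space savings = 1 - 10837/77567 = 86.03%


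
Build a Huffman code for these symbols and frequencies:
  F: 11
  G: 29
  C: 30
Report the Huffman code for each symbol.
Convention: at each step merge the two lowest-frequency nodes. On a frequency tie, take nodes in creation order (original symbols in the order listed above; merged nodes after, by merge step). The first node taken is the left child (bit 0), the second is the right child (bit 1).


Huffman tree construction:
Step 1: Merge F(11) + G(29) = 40
Step 2: Merge C(30) + (F+G)(40) = 70
Read each symbol's code off the tree from the root (left child = 0, right child = 1).

Codes:
  F: 10 (length 2)
  G: 11 (length 2)
  C: 0 (length 1)
Average code length: 110/70 = 1.5714 bits/symbol


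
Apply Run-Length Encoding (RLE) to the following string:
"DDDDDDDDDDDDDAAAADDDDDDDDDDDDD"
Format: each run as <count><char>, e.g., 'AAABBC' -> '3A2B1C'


Scanning runs left to right:
  i=0: run of 'D' x 13 -> '13D'
  i=13: run of 'A' x 4 -> '4A'
  i=17: run of 'D' x 13 -> '13D'

RLE = 13D4A13D


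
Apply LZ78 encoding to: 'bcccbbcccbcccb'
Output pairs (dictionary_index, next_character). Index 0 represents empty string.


LZ78 encoding steps:
Dictionary: {0: ''}
Step 1: w='' (idx 0), next='b' -> output (0, 'b'), add 'b' as idx 1
Step 2: w='' (idx 0), next='c' -> output (0, 'c'), add 'c' as idx 2
Step 3: w='c' (idx 2), next='c' -> output (2, 'c'), add 'cc' as idx 3
Step 4: w='b' (idx 1), next='b' -> output (1, 'b'), add 'bb' as idx 4
Step 5: w='cc' (idx 3), next='c' -> output (3, 'c'), add 'ccc' as idx 5
Step 6: w='b' (idx 1), next='c' -> output (1, 'c'), add 'bc' as idx 6
Step 7: w='cc' (idx 3), next='b' -> output (3, 'b'), add 'ccb' as idx 7


Encoded: [(0, 'b'), (0, 'c'), (2, 'c'), (1, 'b'), (3, 'c'), (1, 'c'), (3, 'b')]


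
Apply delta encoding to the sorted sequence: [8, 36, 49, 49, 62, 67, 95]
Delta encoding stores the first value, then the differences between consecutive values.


First value: 8
Deltas:
  36 - 8 = 28
  49 - 36 = 13
  49 - 49 = 0
  62 - 49 = 13
  67 - 62 = 5
  95 - 67 = 28


Delta encoded: [8, 28, 13, 0, 13, 5, 28]


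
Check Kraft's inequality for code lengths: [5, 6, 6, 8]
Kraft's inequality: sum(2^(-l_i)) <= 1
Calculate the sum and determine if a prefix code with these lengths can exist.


Sum = 2^(-5) + 2^(-6) + 2^(-6) + 2^(-8)
    = 0.03125 + 0.015625 + 0.015625 + 0.00390625
    = 17/256 = 0.06640625
Since 0.06640625 <= 1, Kraft's inequality IS satisfied.
A prefix code with these lengths CAN exist.

Kraft sum = 0.06640625. Satisfied.


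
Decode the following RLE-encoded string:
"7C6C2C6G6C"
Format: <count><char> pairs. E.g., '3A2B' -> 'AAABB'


Expanding each <count><char> pair:
  7C -> 'CCCCCCC'
  6C -> 'CCCCCC'
  2C -> 'CC'
  6G -> 'GGGGGG'
  6C -> 'CCCCCC'

Decoded = CCCCCCCCCCCCCCCGGGGGGCCCCCC


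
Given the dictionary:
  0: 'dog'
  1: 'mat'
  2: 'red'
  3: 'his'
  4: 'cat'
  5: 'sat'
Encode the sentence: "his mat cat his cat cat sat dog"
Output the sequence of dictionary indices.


Look up each word in the dictionary:
  'his' -> 3
  'mat' -> 1
  'cat' -> 4
  'his' -> 3
  'cat' -> 4
  'cat' -> 4
  'sat' -> 5
  'dog' -> 0

Encoded: [3, 1, 4, 3, 4, 4, 5, 0]


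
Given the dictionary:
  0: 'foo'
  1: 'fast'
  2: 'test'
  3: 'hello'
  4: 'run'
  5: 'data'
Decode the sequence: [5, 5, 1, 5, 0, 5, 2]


Look up each index in the dictionary:
  5 -> 'data'
  5 -> 'data'
  1 -> 'fast'
  5 -> 'data'
  0 -> 'foo'
  5 -> 'data'
  2 -> 'test'

Decoded: "data data fast data foo data test"


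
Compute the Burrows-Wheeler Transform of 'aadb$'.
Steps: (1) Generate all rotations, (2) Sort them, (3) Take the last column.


Rotations (sorted):
  0: $aadb -> last char: b
  1: aadb$ -> last char: $
  2: adb$a -> last char: a
  3: b$aad -> last char: d
  4: db$aa -> last char: a


BWT = b$ada


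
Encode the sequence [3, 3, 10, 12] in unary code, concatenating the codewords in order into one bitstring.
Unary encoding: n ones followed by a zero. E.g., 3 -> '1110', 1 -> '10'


Encode each number as n ones followed by a terminating 0:
  3 -> 1110 (4 bits)
  3 -> 1110 (4 bits)
  10 -> 11111111110 (11 bits)
  12 -> 1111111111110 (13 bits)
Total length = 4 + 4 + 11 + 13 = 32 bits.

Unary([3, 3, 10, 12]) = 11101110111111111101111111111110 (32 bits)


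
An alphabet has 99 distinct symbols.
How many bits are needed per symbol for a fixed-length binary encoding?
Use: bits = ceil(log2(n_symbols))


log2(99) = 6.6294
Bracket: 2^6 = 64 < 99 <= 2^7 = 128
So ceil(log2(99)) = 7

bits = ceil(log2(99)) = ceil(6.6294) = 7 bits


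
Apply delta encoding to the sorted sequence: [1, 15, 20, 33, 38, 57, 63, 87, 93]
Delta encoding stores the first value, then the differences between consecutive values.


First value: 1
Deltas:
  15 - 1 = 14
  20 - 15 = 5
  33 - 20 = 13
  38 - 33 = 5
  57 - 38 = 19
  63 - 57 = 6
  87 - 63 = 24
  93 - 87 = 6


Delta encoded: [1, 14, 5, 13, 5, 19, 6, 24, 6]


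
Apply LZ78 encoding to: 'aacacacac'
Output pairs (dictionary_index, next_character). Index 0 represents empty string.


LZ78 encoding steps:
Dictionary: {0: ''}
Step 1: w='' (idx 0), next='a' -> output (0, 'a'), add 'a' as idx 1
Step 2: w='a' (idx 1), next='c' -> output (1, 'c'), add 'ac' as idx 2
Step 3: w='ac' (idx 2), next='a' -> output (2, 'a'), add 'aca' as idx 3
Step 4: w='' (idx 0), next='c' -> output (0, 'c'), add 'c' as idx 4
Step 5: w='ac' (idx 2), end of input -> output (2, '')


Encoded: [(0, 'a'), (1, 'c'), (2, 'a'), (0, 'c'), (2, '')]


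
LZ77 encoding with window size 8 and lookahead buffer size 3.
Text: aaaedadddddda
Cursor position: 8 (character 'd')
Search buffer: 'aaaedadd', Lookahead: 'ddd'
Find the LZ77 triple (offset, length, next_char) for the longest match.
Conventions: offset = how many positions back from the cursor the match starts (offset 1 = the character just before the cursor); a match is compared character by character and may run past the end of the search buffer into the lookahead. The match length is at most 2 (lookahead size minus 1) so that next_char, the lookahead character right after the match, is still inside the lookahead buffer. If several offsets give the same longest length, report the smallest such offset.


Try each offset into the search buffer:
  offset=1 (pos 7, char 'd'): match length 2
  offset=2 (pos 6, char 'd'): match length 2
  offset=3 (pos 5, char 'a'): match length 0
  offset=4 (pos 4, char 'd'): match length 1
  offset=5 (pos 3, char 'e'): match length 0
  offset=6 (pos 2, char 'a'): match length 0
  offset=7 (pos 1, char 'a'): match length 0
  offset=8 (pos 0, char 'a'): match length 0
Longest match has length 2, found at offsets 1, 2; take the smallest, offset 1.
next_char = character at position 8 + 2 = 10 -> 'd'

Best match: offset=1, length=2 (matching 'dd' starting at position 7)
LZ77 triple: (1, 2, 'd')


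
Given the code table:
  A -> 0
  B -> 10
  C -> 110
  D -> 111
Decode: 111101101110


Decoding:
111 -> D
10 -> B
110 -> C
111 -> D
0 -> A


Result: DBCDA


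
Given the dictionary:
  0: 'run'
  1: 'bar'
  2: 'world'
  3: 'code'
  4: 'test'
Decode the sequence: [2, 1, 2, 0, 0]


Look up each index in the dictionary:
  2 -> 'world'
  1 -> 'bar'
  2 -> 'world'
  0 -> 'run'
  0 -> 'run'

Decoded: "world bar world run run"


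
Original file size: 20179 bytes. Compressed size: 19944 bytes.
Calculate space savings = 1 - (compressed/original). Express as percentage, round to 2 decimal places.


ratio = compressed/original = 19944/20179 = 0.988354
savings = 1 - ratio = 1 - 0.988354 = 0.011646
as a percentage: 0.011646 * 100 = 1.16%

Space savings = 1 - 19944/20179 = 1.16%


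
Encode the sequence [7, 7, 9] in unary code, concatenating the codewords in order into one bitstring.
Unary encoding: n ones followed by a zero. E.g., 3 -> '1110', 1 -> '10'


Encode each number as n ones followed by a terminating 0:
  7 -> 11111110 (8 bits)
  7 -> 11111110 (8 bits)
  9 -> 1111111110 (10 bits)
Total length = 8 + 8 + 10 = 26 bits.

Unary([7, 7, 9]) = 11111110111111101111111110 (26 bits)


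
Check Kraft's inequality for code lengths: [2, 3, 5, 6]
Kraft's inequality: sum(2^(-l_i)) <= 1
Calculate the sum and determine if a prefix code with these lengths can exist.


Sum = 2^(-2) + 2^(-3) + 2^(-5) + 2^(-6)
    = 0.25 + 0.125 + 0.03125 + 0.015625
    = 27/64 = 0.421875
Since 0.421875 <= 1, Kraft's inequality IS satisfied.
A prefix code with these lengths CAN exist.

Kraft sum = 0.421875. Satisfied.


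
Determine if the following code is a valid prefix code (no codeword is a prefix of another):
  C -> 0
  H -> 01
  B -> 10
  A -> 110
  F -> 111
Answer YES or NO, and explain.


Checking each pair (does one codeword prefix another?):
  C='0' vs H='01': prefix -- VIOLATION

NO -- this is NOT a valid prefix code. C (0) is a prefix of H (01).


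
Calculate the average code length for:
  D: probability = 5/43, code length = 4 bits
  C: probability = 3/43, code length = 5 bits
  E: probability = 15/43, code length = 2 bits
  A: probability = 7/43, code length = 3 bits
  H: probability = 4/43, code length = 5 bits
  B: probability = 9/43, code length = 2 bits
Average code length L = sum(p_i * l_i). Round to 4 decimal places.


Weighted contributions p_i * l_i:
  D: (5/43) * 4 = 20/43
  C: (3/43) * 5 = 15/43
  E: (15/43) * 2 = 30/43
  A: (7/43) * 3 = 21/43
  H: (4/43) * 5 = 20/43
  B: (9/43) * 2 = 18/43
Sum = (20 + 15 + 30 + 21 + 20 + 18)/43 = 124/43

L = 124/43 = 2.8837 bits/symbol


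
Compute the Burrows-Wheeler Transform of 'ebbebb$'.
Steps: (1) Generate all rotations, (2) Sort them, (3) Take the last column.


Rotations (sorted):
  0: $ebbebb -> last char: b
  1: b$ebbeb -> last char: b
  2: bb$ebbe -> last char: e
  3: bbebb$e -> last char: e
  4: bebb$eb -> last char: b
  5: ebb$ebb -> last char: b
  6: ebbebb$ -> last char: $


BWT = bbeebb$


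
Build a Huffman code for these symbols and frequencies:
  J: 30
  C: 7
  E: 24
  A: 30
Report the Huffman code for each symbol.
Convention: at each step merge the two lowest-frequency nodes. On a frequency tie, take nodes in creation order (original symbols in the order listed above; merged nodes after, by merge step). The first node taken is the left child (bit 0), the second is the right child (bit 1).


Huffman tree construction:
Step 1: Merge C(7) + E(24) = 31
Step 2: Merge J(30) + A(30) = 60
Step 3: Merge (C+E)(31) + (J+A)(60) = 91
Read each symbol's code off the tree from the root (left child = 0, right child = 1).

Codes:
  J: 10 (length 2)
  C: 00 (length 2)
  E: 01 (length 2)
  A: 11 (length 2)
Average code length: 182/91 = 2.0000 bits/symbol


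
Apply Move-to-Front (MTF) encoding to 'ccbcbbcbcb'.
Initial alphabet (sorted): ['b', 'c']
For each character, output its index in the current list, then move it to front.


MTF encoding:
'c': index 1 in ['b', 'c'] -> ['c', 'b']
'c': index 0 in ['c', 'b'] -> ['c', 'b']
'b': index 1 in ['c', 'b'] -> ['b', 'c']
'c': index 1 in ['b', 'c'] -> ['c', 'b']
'b': index 1 in ['c', 'b'] -> ['b', 'c']
'b': index 0 in ['b', 'c'] -> ['b', 'c']
'c': index 1 in ['b', 'c'] -> ['c', 'b']
'b': index 1 in ['c', 'b'] -> ['b', 'c']
'c': index 1 in ['b', 'c'] -> ['c', 'b']
'b': index 1 in ['c', 'b'] -> ['b', 'c']


Output: [1, 0, 1, 1, 1, 0, 1, 1, 1, 1]


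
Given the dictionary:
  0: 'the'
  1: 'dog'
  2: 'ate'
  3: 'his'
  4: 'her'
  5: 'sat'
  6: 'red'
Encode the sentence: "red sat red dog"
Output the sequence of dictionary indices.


Look up each word in the dictionary:
  'red' -> 6
  'sat' -> 5
  'red' -> 6
  'dog' -> 1

Encoded: [6, 5, 6, 1]


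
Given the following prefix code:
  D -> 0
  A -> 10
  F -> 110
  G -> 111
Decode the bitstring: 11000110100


Decoding step by step:
Bits 110 -> F
Bits 0 -> D
Bits 0 -> D
Bits 110 -> F
Bits 10 -> A
Bits 0 -> D


Decoded message: FDDFAD


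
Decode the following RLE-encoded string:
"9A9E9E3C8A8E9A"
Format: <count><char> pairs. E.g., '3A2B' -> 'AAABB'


Expanding each <count><char> pair:
  9A -> 'AAAAAAAAA'
  9E -> 'EEEEEEEEE'
  9E -> 'EEEEEEEEE'
  3C -> 'CCC'
  8A -> 'AAAAAAAA'
  8E -> 'EEEEEEEE'
  9A -> 'AAAAAAAAA'

Decoded = AAAAAAAAAEEEEEEEEEEEEEEEEEECCCAAAAAAAAEEEEEEEEAAAAAAAAA


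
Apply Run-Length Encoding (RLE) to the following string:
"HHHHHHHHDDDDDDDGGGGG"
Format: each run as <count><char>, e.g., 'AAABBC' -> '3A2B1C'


Scanning runs left to right:
  i=0: run of 'H' x 8 -> '8H'
  i=8: run of 'D' x 7 -> '7D'
  i=15: run of 'G' x 5 -> '5G'

RLE = 8H7D5G


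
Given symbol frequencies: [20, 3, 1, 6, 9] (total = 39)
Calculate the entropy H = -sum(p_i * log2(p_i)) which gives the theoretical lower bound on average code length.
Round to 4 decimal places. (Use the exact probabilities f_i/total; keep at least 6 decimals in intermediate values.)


Per-symbol terms -p_i * log2(p_i) with p_i = f_i/39:
  p = 20/39 = 0.512821: log2(p) = -0.963474, -p*log2(p) = 0.494089
  p = 3/39 = 0.076923: log2(p) = -3.700440, -p*log2(p) = 0.284649
  p = 1/39 = 0.025641: log2(p) = -5.285402, -p*log2(p) = 0.135523
  p = 6/39 = 0.153846: log2(p) = -2.700440, -p*log2(p) = 0.415452
  p = 9/39 = 0.230769: log2(p) = -2.115477, -p*log2(p) = 0.488187
H = 0.494089 + 0.284649 + 0.135523 + 0.415452 + 0.488187 = 1.817900

H = 1.8179 bits/symbol


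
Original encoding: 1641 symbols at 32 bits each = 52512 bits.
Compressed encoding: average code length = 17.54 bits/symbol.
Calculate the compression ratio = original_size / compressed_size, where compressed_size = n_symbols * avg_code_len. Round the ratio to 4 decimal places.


original_size = n_symbols * orig_bits = 1641 * 32 = 52512 bits
compressed_size = n_symbols * avg_code_len = 1641 * 17.54 = 28783.14 bits
ratio = original_size / compressed_size = 52512 / 28783.14 = 1.8244

Compression ratio = 1.8244


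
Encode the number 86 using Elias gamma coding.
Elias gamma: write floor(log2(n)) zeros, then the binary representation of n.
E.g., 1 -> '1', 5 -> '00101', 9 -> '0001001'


num_bits = floor(log2(86)) + 1 = 7
leading_zeros = num_bits - 1 = 6
binary(86) = 1010110

Elias gamma(86) = '000000' + '1010110' = 0000001010110 (13 bits)


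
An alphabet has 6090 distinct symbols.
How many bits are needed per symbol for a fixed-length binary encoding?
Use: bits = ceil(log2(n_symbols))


log2(6090) = 12.5722
Bracket: 2^12 = 4096 < 6090 <= 2^13 = 8192
So ceil(log2(6090)) = 13

bits = ceil(log2(6090)) = ceil(12.5722) = 13 bits


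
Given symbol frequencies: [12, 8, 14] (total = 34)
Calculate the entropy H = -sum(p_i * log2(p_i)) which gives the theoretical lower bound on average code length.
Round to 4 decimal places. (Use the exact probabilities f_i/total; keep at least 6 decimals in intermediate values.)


Per-symbol terms -p_i * log2(p_i) with p_i = f_i/34:
  p = 12/34 = 0.352941: log2(p) = -1.502500, -p*log2(p) = 0.530294
  p = 8/34 = 0.235294: log2(p) = -2.087463, -p*log2(p) = 0.491168
  p = 14/34 = 0.411765: log2(p) = -1.280108, -p*log2(p) = 0.527103
H = 0.530294 + 0.491168 + 0.527103 = 1.548565

H = 1.5486 bits/symbol


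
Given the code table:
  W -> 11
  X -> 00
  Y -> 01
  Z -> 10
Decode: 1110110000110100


Decoding:
11 -> W
10 -> Z
11 -> W
00 -> X
00 -> X
11 -> W
01 -> Y
00 -> X


Result: WZWXXWYX


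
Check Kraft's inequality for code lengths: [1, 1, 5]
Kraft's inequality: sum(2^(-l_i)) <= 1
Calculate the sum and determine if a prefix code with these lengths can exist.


Sum = 2^(-1) + 2^(-1) + 2^(-5)
    = 0.5 + 0.5 + 0.03125
    = 33/32 = 1.03125
Since 1.03125 > 1, Kraft's inequality is NOT satisfied.
A prefix code with these lengths CANNOT exist.

Kraft sum = 1.03125. Not satisfied.


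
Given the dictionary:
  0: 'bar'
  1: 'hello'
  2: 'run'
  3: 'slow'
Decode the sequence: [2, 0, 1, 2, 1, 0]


Look up each index in the dictionary:
  2 -> 'run'
  0 -> 'bar'
  1 -> 'hello'
  2 -> 'run'
  1 -> 'hello'
  0 -> 'bar'

Decoded: "run bar hello run hello bar"


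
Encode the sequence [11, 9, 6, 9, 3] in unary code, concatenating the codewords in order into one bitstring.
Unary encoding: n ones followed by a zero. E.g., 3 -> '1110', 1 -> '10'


Encode each number as n ones followed by a terminating 0:
  11 -> 111111111110 (12 bits)
  9 -> 1111111110 (10 bits)
  6 -> 1111110 (7 bits)
  9 -> 1111111110 (10 bits)
  3 -> 1110 (4 bits)
Total length = 12 + 10 + 7 + 10 + 4 = 43 bits.

Unary([11, 9, 6, 9, 3]) = 1111111111101111111110111111011111111101110 (43 bits)


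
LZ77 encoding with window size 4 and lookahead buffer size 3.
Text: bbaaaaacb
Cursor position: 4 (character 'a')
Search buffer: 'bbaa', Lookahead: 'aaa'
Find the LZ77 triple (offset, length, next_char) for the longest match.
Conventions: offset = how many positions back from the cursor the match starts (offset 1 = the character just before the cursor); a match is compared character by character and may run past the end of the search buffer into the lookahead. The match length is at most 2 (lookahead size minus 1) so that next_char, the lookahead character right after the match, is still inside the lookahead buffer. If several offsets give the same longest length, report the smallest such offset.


Try each offset into the search buffer:
  offset=1 (pos 3, char 'a'): match length 2
  offset=2 (pos 2, char 'a'): match length 2
  offset=3 (pos 1, char 'b'): match length 0
  offset=4 (pos 0, char 'b'): match length 0
Longest match has length 2, found at offsets 1, 2; take the smallest, offset 1.
next_char = character at position 4 + 2 = 6 -> 'a'

Best match: offset=1, length=2 (matching 'aa' starting at position 3)
LZ77 triple: (1, 2, 'a')


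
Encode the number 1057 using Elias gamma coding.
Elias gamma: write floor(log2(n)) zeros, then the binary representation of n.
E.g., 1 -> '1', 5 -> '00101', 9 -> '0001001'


num_bits = floor(log2(1057)) + 1 = 11
leading_zeros = num_bits - 1 = 10
binary(1057) = 10000100001

Elias gamma(1057) = '0000000000' + '10000100001' = 000000000010000100001 (21 bits)


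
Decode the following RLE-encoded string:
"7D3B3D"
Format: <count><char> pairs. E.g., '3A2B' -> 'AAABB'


Expanding each <count><char> pair:
  7D -> 'DDDDDDD'
  3B -> 'BBB'
  3D -> 'DDD'

Decoded = DDDDDDDBBBDDD


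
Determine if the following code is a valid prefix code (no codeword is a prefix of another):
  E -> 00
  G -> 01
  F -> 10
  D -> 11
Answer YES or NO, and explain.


Checking each pair (does one codeword prefix another?):
  E='00' vs G='01': no prefix
  E='00' vs F='10': no prefix
  E='00' vs D='11': no prefix
  G='01' vs E='00': no prefix
  G='01' vs F='10': no prefix
  G='01' vs D='11': no prefix
  F='10' vs E='00': no prefix
  F='10' vs G='01': no prefix
  F='10' vs D='11': no prefix
  D='11' vs E='00': no prefix
  D='11' vs G='01': no prefix
  D='11' vs F='10': no prefix
No violation found over all pairs.

YES -- this is a valid prefix code. No codeword is a prefix of any other codeword.


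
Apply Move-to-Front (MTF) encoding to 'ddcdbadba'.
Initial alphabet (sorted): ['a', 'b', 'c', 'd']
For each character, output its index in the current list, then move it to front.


MTF encoding:
'd': index 3 in ['a', 'b', 'c', 'd'] -> ['d', 'a', 'b', 'c']
'd': index 0 in ['d', 'a', 'b', 'c'] -> ['d', 'a', 'b', 'c']
'c': index 3 in ['d', 'a', 'b', 'c'] -> ['c', 'd', 'a', 'b']
'd': index 1 in ['c', 'd', 'a', 'b'] -> ['d', 'c', 'a', 'b']
'b': index 3 in ['d', 'c', 'a', 'b'] -> ['b', 'd', 'c', 'a']
'a': index 3 in ['b', 'd', 'c', 'a'] -> ['a', 'b', 'd', 'c']
'd': index 2 in ['a', 'b', 'd', 'c'] -> ['d', 'a', 'b', 'c']
'b': index 2 in ['d', 'a', 'b', 'c'] -> ['b', 'd', 'a', 'c']
'a': index 2 in ['b', 'd', 'a', 'c'] -> ['a', 'b', 'd', 'c']


Output: [3, 0, 3, 1, 3, 3, 2, 2, 2]


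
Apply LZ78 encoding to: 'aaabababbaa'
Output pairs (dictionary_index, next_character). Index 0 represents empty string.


LZ78 encoding steps:
Dictionary: {0: ''}
Step 1: w='' (idx 0), next='a' -> output (0, 'a'), add 'a' as idx 1
Step 2: w='a' (idx 1), next='a' -> output (1, 'a'), add 'aa' as idx 2
Step 3: w='' (idx 0), next='b' -> output (0, 'b'), add 'b' as idx 3
Step 4: w='a' (idx 1), next='b' -> output (1, 'b'), add 'ab' as idx 4
Step 5: w='ab' (idx 4), next='b' -> output (4, 'b'), add 'abb' as idx 5
Step 6: w='aa' (idx 2), end of input -> output (2, '')


Encoded: [(0, 'a'), (1, 'a'), (0, 'b'), (1, 'b'), (4, 'b'), (2, '')]


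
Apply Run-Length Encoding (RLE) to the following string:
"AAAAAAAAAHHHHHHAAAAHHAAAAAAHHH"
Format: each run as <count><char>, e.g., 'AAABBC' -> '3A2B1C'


Scanning runs left to right:
  i=0: run of 'A' x 9 -> '9A'
  i=9: run of 'H' x 6 -> '6H'
  i=15: run of 'A' x 4 -> '4A'
  i=19: run of 'H' x 2 -> '2H'
  i=21: run of 'A' x 6 -> '6A'
  i=27: run of 'H' x 3 -> '3H'

RLE = 9A6H4A2H6A3H


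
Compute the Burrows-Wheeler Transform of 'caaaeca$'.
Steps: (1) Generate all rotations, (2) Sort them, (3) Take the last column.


Rotations (sorted):
  0: $caaaeca -> last char: a
  1: a$caaaec -> last char: c
  2: aaaeca$c -> last char: c
  3: aaeca$ca -> last char: a
  4: aeca$caa -> last char: a
  5: ca$caaae -> last char: e
  6: caaaeca$ -> last char: $
  7: eca$caaa -> last char: a


BWT = accaae$a


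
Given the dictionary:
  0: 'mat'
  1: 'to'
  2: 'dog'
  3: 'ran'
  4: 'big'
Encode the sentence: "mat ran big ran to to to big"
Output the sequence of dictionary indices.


Look up each word in the dictionary:
  'mat' -> 0
  'ran' -> 3
  'big' -> 4
  'ran' -> 3
  'to' -> 1
  'to' -> 1
  'to' -> 1
  'big' -> 4

Encoded: [0, 3, 4, 3, 1, 1, 1, 4]


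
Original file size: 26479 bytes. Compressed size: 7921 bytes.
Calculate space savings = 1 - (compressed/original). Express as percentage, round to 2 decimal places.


ratio = compressed/original = 7921/26479 = 0.299143
savings = 1 - ratio = 1 - 0.299143 = 0.700857
as a percentage: 0.700857 * 100 = 70.09%

Space savings = 1 - 7921/26479 = 70.09%


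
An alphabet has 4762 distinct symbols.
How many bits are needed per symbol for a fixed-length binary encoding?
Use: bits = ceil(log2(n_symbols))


log2(4762) = 12.2174
Bracket: 2^12 = 4096 < 4762 <= 2^13 = 8192
So ceil(log2(4762)) = 13

bits = ceil(log2(4762)) = ceil(12.2174) = 13 bits


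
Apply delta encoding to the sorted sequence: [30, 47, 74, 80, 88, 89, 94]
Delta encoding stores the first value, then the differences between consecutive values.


First value: 30
Deltas:
  47 - 30 = 17
  74 - 47 = 27
  80 - 74 = 6
  88 - 80 = 8
  89 - 88 = 1
  94 - 89 = 5


Delta encoded: [30, 17, 27, 6, 8, 1, 5]


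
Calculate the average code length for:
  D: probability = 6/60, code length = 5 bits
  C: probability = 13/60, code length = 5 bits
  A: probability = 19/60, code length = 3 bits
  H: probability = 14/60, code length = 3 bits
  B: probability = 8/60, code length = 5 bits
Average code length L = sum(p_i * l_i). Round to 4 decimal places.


Weighted contributions p_i * l_i:
  D: (6/60) * 5 = 30/60
  C: (13/60) * 5 = 65/60
  A: (19/60) * 3 = 57/60
  H: (14/60) * 3 = 42/60
  B: (8/60) * 5 = 40/60
Sum = (30 + 65 + 57 + 42 + 40)/60 = 234/60

L = 234/60 = 3.9000 bits/symbol


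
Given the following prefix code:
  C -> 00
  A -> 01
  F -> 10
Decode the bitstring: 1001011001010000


Decoding step by step:
Bits 10 -> F
Bits 01 -> A
Bits 01 -> A
Bits 10 -> F
Bits 01 -> A
Bits 01 -> A
Bits 00 -> C
Bits 00 -> C


Decoded message: FAAFAACC


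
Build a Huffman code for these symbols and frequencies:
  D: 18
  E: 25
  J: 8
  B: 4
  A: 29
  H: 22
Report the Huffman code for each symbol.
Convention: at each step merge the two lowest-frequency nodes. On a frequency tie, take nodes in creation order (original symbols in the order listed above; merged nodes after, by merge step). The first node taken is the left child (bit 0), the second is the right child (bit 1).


Huffman tree construction:
Step 1: Merge B(4) + J(8) = 12
Step 2: Merge (B+J)(12) + D(18) = 30
Step 3: Merge H(22) + E(25) = 47
Step 4: Merge A(29) + ((B+J)+D)(30) = 59
Step 5: Merge (H+E)(47) + (A+((B+J)+D))(59) = 106
Read each symbol's code off the tree from the root (left child = 0, right child = 1).

Codes:
  D: 111 (length 3)
  E: 01 (length 2)
  J: 1101 (length 4)
  B: 1100 (length 4)
  A: 10 (length 2)
  H: 00 (length 2)
Average code length: 254/106 = 2.3962 bits/symbol
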